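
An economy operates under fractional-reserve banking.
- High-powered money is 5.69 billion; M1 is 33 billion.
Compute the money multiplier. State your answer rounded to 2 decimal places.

5.80

The money multiplier is m = M / MB = 33 / 5.69 ≈ 5.79965.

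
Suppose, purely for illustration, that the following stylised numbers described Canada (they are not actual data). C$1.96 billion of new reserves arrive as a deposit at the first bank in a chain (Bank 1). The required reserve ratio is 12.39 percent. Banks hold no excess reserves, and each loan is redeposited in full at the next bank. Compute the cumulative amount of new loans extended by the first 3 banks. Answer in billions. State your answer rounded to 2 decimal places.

Bank i lends (1 − rr)^i of the original deposit: Bank 1 lends 1.96·0.8761 ≈ 1.7172, Bank 2 lends 1.96·0.8761² ≈ 1.5044, and so on.
Summing a geometric series: total = 1.96·[0.8761·(1 − 0.8761^3) / (1 − 0.8761)] ≈ 4.5396 billion.

C$4.54 billion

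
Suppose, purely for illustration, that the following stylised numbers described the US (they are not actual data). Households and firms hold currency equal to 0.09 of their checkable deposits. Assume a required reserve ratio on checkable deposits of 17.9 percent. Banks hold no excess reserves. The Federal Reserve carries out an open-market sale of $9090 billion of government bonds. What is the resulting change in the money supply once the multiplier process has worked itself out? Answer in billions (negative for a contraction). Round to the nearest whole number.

-36833 billion

The money multiplier is m = (1 + c) / (rr + c) = (1 + 0.09) / (0.179 + 0.09) ≈ 4.05204.
The sale removes 9090 billion of base, so ΔM = m × ΔMB = 4.05204 × (−9090) = -36833.0436 billion.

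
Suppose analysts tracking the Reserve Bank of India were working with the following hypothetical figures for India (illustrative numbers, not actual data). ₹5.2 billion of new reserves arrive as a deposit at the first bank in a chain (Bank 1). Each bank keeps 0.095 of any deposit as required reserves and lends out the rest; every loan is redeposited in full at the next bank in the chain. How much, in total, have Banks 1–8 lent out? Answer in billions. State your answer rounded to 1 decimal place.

₹27.2 billion

Bank i lends (1 − rr)^i of the original deposit: Bank 1 lends 5.2·0.9050 = 4.7060, Bank 2 lends 5.2·0.9050² ≈ 4.2589, and so on.
Summing a geometric series: total = 5.2·[0.9050·(1 − 0.9050^8) / (1 − 0.9050)] ≈ 27.2465 billion.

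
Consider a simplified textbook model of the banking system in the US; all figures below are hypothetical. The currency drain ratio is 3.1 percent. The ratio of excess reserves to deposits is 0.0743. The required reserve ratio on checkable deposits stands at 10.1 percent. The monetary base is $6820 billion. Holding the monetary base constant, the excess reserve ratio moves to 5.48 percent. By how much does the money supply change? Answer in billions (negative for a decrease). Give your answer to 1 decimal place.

$3558.0 billion

Initially m₁ = (1 + 0.031) / (0.101 + 0.0743 + 0.031) ≈ 4.997576, so M₁ = 4.997576 × 6820 ≈ 34083.4683 billion.
After the change m₂ = (1 + 0.031) / (0.101 + 0.0548 + 0.031) ≈ 5.519272, so M₂ = 5.519272 × 6820 ≈ 37641.435 billion.
ΔM = M₂ − M₁ = 37641.435 − 34083.4683 = 3557.9667 billion.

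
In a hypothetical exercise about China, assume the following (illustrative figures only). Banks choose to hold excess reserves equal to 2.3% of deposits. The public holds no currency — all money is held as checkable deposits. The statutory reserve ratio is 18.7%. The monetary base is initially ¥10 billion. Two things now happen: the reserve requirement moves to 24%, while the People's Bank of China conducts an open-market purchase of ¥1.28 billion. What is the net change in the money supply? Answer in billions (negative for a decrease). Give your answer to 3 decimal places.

-4.729 billion

Before: m₁ = 1 / (0.187 + 0.023) ≈ 4.761905, MB₁ = 10, so M₁ = 4.761905 × 10 ≈ 47.619 billion.
After: m₂ = 1 / (0.24 + 0.023) ≈ 3.802281, MB₂ = 10 + 1.28 = 11.28, so M₂ = 3.802281 × 11.28 ≈ 42.8897 billion.
ΔM = M₂ − M₁ = 42.8897 − 47.619 = -4.7293 billion.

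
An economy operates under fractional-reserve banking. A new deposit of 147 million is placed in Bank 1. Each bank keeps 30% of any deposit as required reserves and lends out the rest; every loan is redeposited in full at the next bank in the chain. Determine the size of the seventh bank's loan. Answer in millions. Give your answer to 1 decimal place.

Each bank lends a fraction (1 − rr) = 0.7000 of the deposit it receives, so Bank 7 receives 147·0.7000^6 and lends 147·0.7000^7 ≈ 12.1061 million.

12.1 million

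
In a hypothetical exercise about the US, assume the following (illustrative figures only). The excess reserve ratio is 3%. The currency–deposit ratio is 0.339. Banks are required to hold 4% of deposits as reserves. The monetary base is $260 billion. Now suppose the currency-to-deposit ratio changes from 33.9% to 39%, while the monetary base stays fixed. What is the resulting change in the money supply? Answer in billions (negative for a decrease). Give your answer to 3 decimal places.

-65.546 billion

Initially m₁ = (1 + 0.339) / (0.04 + 0.03 + 0.339) ≈ 3.2738386, so M₁ = 3.2738386 × 260 ≈ 851.198 billion.
After the change m₂ = (1 + 0.39) / (0.04 + 0.03 + 0.39) ≈ 3.0217391, so M₂ = 3.0217391 × 260 ≈ 785.6522 billion.
ΔM = M₂ − M₁ = 785.6522 − 851.198 = -65.5458 billion.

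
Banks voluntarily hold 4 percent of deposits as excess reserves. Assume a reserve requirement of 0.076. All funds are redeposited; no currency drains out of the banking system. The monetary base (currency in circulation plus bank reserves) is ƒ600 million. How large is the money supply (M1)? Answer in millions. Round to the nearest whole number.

ƒ5172 million

The money multiplier is m = 1 / (rr + e) = 1 / (0.076 + 0.04) ≈ 8.6207.
So M = m × MB = 8.6207 × 600 = 5172.42 million.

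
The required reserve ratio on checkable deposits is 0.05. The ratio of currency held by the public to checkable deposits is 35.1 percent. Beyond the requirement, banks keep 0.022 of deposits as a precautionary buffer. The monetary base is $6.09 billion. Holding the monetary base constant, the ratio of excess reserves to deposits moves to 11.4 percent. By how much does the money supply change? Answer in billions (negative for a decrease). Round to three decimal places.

Initially m₁ = (1 + 0.351) / (0.05 + 0.022 + 0.351) ≈ 3.19385, so M₁ = 3.19385 × 6.09 ≈ 19.4505 billion.
After the change m₂ = (1 + 0.351) / (0.05 + 0.114 + 0.351) ≈ 2.62330, so M₂ = 2.62330 × 6.09 ≈ 15.9759 billion.
ΔM = M₂ − M₁ = 15.9759 − 19.4505 = -3.4746 billion.

-3.475 billion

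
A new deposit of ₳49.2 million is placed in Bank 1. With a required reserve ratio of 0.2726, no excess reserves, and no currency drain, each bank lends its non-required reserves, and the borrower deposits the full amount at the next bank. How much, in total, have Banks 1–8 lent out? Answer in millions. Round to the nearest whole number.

Bank i lends (1 − rr)^i of the original deposit: Bank 1 lends 49.2·0.7274 ≈ 35.7881, Bank 2 lends 49.2·0.7274² ≈ 26.0322, and so on.
Summing a geometric series: total = 49.2·[0.7274·(1 − 0.7274^8) / (1 − 0.7274)] ≈ 120.9946 million.

₳121 million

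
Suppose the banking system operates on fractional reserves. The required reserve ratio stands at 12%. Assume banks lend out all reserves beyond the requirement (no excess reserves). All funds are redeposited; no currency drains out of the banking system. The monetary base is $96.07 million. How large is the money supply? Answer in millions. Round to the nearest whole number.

$801 million

With no currency drain or excess reserves, the money multiplier is m = 1/rr = 1/0.12 ≈ 8.3333.
Money supply M = m × MB = 8.3333 × 96.07 ≈ 800.5801 million.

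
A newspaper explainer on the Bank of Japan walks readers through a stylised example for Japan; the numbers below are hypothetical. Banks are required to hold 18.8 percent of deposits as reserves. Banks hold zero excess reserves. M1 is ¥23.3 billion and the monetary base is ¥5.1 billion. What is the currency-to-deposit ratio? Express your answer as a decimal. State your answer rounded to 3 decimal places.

Using m = M/MB = 23.3/5.1 ≈ 4.568627. From m = (1 + c)/(c + rr + e), rearranging gives 1 + c = m·(c + rr + e), so c·(1 − m) = m·(rr + e) − 1.
Hence c = [m·(rr + e) − 1]/(1 − m) = [4.568627 × (0.188 + 0) − 1] / (1 − 4.568627) ≈ 0.039538.

0.040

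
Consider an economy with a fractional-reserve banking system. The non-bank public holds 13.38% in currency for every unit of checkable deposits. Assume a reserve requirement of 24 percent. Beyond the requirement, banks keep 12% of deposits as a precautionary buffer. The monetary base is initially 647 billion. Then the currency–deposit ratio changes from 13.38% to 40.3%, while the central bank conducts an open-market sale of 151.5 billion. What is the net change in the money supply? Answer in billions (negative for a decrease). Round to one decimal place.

Before: m₁ = (1 + 0.1338) / (0.24 + 0.12 + 0.1338) ≈ 2.29607, MB₁ = 647, so M₁ = 2.29607 × 647 ≈ 1485.5573 billion.
After: m₂ = (1 + 0.403) / (0.24 + 0.12 + 0.403) ≈ 1.83879, MB₂ = 647 − 151.5 = 495.5, so M₂ = 1.83879 × 495.5 ≈ 911.1204 billion.
ΔM = M₂ − M₁ = 911.1204 − 1485.5573 = -574.4369 billion.

-574.4 billion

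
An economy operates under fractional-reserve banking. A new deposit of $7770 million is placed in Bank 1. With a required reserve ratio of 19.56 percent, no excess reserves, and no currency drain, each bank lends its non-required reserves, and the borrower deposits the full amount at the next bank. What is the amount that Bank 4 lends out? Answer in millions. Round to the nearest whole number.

Each bank lends a fraction (1 − rr) = 0.8044 of the deposit it receives, so Bank 4 receives 7770·0.8044^3 and lends 7770·0.8044^4 ≈ 3253.1888 million.

$3253 million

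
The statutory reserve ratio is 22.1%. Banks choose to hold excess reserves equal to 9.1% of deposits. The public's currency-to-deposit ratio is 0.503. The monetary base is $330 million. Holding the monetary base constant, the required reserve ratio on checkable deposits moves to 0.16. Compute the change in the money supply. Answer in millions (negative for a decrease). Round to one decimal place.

$49.2 million

Initially m₁ = (1 + 0.503) / (0.221 + 0.091 + 0.503) ≈ 1.84417, so M₁ = 1.84417 × 330 = 608.5761 million.
After the change m₂ = (1 + 0.503) / (0.16 + 0.091 + 0.503) ≈ 1.99337, so M₂ = 1.99337 × 330 = 657.8121 million.
ΔM = M₂ − M₁ = 657.8121 − 608.5761 = 49.236 million.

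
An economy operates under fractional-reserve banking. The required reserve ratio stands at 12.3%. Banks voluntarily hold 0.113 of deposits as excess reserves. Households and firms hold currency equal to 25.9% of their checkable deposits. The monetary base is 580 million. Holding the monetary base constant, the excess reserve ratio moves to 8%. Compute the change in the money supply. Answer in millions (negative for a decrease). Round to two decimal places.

105.37 million

Initially m₁ = (1 + 0.259) / (0.123 + 0.113 + 0.259) ≈ 2.543434, so M₁ = 2.543434 × 580 ≈ 1475.1917 million.
After the change m₂ = (1 + 0.259) / (0.123 + 0.08 + 0.259) ≈ 2.725108, so M₂ = 2.725108 × 580 ≈ 1580.5626 million.
ΔM = M₂ − M₁ = 1580.5626 − 1475.1917 = 105.3709 million.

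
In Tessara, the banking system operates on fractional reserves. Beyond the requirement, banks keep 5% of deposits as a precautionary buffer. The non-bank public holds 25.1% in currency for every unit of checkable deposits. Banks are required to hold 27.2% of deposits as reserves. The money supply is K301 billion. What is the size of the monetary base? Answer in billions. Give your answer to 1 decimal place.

The money multiplier is m = (1 + c) / (rr + e + c) = (1 + 0.251) / (0.272 + 0.05 + 0.251) ≈ 2.18325.
MB = M / m = 301 / 2.18325 ≈ 137.8679 billion.

K137.9 billion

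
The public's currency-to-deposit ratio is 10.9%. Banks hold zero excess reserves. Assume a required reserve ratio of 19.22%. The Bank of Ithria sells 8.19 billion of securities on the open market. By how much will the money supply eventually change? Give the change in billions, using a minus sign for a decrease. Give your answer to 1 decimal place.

The money multiplier is m = (1 + c) / (rr + c) = (1 + 0.109) / (0.1922 + 0.109) ≈ 3.6819.
The sale removes 8.19 billion of base, so ΔM = m × ΔMB = 3.6819 × (−8.19) ≈ -30.1548 billion.

-30.2 billion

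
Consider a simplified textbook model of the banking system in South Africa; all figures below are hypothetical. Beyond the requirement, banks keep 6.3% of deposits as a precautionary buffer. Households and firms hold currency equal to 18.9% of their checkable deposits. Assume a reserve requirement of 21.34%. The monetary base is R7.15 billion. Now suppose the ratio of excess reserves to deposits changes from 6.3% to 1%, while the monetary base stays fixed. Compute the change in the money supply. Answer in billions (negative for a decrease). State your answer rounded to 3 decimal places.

Initially m₁ = (1 + 0.189) / (0.2134 + 0.063 + 0.189) ≈ 2.55479, so M₁ = 2.55479 × 7.15 ≈ 18.2667 billion.
After the change m₂ = (1 + 0.189) / (0.2134 + 0.01 + 0.189) ≈ 2.88312, so M₂ = 2.88312 × 7.15 ≈ 20.6143 billion.
ΔM = M₂ − M₁ = 20.6143 − 18.2667 = 2.3476 billion.

R2.348 billion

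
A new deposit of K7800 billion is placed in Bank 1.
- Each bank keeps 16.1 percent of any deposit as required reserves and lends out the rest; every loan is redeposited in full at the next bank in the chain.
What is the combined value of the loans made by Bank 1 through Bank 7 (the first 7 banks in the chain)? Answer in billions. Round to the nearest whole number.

Bank i lends (1 − rr)^i of the original deposit: Bank 1 lends 7800·0.8390 = 6544.2000, Bank 2 lends 7800·0.8390² = 5490.5838, and so on.
Summing a geometric series: total = 7800·[0.8390·(1 − 0.8390^7) / (1 − 0.8390)] ≈ 28752.2059 billion.

K28752 billion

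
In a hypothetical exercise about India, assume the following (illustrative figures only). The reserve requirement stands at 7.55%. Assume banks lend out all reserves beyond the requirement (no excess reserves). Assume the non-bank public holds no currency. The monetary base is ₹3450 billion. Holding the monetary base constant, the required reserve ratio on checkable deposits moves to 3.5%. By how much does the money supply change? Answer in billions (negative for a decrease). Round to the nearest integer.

₹52876 billion

Initially m₁ = 1 / (0.0755) ≈ 13.24503, so M₁ = 13.24503 × 3450 = 45695.3535 billion.
After the change m₂ = 1 / (0.035) ≈ 28.57143, so M₂ = 28.57143 × 3450 = 98571.4335 billion.
ΔM = M₂ − M₁ = 98571.4335 − 45695.3535 = 52876.08 billion.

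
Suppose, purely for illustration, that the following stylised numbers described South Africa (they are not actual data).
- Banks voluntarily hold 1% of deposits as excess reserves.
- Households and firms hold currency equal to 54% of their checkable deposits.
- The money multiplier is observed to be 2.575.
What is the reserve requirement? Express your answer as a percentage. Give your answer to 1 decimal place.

4.8%

Using m = 2.575. Since m = (1 + c)/(c + rr + e), the denominator satisfies c + rr + e = (1 + c)/m = (1 + 0.54) / 2.575 ≈ 0.598058.
With c = 0.54 and e = 0.01, the reserve requirement is 0.598058 − 0.54 − 0.01 = 0.048058.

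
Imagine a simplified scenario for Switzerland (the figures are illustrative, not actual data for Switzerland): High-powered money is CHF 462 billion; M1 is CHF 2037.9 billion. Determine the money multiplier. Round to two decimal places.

The money multiplier is m = M / MB = 2037.9 / 462 ≈ 4.41104.

4.41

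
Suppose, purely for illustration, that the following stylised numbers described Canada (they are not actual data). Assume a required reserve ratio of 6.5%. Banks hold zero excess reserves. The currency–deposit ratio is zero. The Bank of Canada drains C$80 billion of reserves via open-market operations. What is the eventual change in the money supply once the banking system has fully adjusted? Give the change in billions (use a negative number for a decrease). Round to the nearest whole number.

The simple money multiplier is m = 1/rr = 1/0.065 ≈ 15.3846.
An open-market sale reduces the monetary base by 80 billion, so ΔM = m × ΔMB = 15.3846 × (−80) = -1230.768 billion.

-1231 billion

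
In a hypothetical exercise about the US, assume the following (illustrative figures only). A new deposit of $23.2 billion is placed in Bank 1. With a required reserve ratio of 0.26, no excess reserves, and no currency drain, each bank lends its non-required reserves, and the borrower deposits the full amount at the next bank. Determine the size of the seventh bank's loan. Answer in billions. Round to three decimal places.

$2.819 billion

Each bank lends a fraction (1 − rr) = 0.7400 of the deposit it receives, so Bank 7 receives 23.2·0.7400^6 and lends 23.2·0.7400^7 ≈ 2.8191 billion.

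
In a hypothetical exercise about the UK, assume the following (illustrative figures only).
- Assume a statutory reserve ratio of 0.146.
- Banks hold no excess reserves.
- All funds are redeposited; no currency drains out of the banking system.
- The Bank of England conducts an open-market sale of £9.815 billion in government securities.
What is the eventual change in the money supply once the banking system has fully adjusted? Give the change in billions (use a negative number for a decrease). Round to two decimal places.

-67.23 billion

The simple money multiplier is m = 1/rr = 1/0.146 ≈ 6.8493.
An open-market sale reduces the monetary base by 9.815 billion, so ΔM = m × ΔMB = 6.8493 × (−9.815) ≈ -67.2259 billion.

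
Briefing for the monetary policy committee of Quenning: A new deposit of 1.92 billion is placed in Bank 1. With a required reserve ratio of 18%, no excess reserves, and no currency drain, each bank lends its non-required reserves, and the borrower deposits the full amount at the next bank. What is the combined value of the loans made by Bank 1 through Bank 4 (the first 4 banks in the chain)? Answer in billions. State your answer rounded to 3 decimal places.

4.792 billion

Bank i lends (1 − rr)^i of the original deposit: Bank 1 lends 1.92·0.8200 = 1.5744, Bank 2 lends 1.92·0.8200² ≈ 1.2910, and so on.
Summing a geometric series: total = 1.92·[0.8200·(1 − 0.8200^4) / (1 − 0.8200)] ≈ 4.7921 billion.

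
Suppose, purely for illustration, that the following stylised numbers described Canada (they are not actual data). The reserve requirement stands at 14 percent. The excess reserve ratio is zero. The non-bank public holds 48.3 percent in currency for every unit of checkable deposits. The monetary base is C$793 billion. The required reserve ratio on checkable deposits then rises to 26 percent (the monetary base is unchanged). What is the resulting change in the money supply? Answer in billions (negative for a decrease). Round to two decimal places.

-304.87 billion

Initially m₁ = (1 + 0.483) / (0.14 + 0.483) ≈ 2.380417, so M₁ = 2.380417 × 793 ≈ 1887.6707 billion.
After the change m₂ = (1 + 0.483) / (0.26 + 0.483) ≈ 1.995962, so M₂ = 1.995962 × 793 ≈ 1582.7979 billion.
ΔM = M₂ − M₁ = 1582.7979 − 1887.6707 = -304.8728 billion.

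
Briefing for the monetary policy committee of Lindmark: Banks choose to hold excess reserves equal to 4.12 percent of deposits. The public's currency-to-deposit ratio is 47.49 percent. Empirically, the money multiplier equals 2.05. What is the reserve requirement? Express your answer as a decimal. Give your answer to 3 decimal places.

0.203

Using m = 2.05. Since m = (1 + c)/(c + rr + e), the denominator satisfies c + rr + e = (1 + c)/m = (1 + 0.4749) / 2.05 ≈ 0.719463.
With c = 0.4749 and e = 0.0412, the reserve requirement is 0.719463 − 0.4749 − 0.0412 = 0.203363.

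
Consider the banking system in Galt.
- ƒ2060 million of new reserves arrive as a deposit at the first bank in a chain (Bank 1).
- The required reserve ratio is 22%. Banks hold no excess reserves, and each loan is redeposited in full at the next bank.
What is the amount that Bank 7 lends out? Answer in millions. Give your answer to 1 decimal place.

Each bank lends a fraction (1 − rr) = 0.7800 of the deposit it receives, so Bank 7 receives 2060·0.7800^6 and lends 2060·0.7800^7 ≈ 361.8507 million.

ƒ361.9 million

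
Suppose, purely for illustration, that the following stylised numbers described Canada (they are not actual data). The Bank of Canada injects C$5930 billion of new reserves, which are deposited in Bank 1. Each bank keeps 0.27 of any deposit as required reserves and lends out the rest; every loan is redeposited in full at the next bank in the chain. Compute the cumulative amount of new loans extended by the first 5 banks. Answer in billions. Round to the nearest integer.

Bank i lends (1 − rr)^i of the original deposit: Bank 1 lends 5930·0.7300 = 4328.9000, Bank 2 lends 5930·0.7300² = 3160.0970, and so on.
Summing a geometric series: total = 5930·[0.7300·(1 − 0.7300^5) / (1 − 0.7300)] ≈ 12709.2150 billion.

C$12709 billion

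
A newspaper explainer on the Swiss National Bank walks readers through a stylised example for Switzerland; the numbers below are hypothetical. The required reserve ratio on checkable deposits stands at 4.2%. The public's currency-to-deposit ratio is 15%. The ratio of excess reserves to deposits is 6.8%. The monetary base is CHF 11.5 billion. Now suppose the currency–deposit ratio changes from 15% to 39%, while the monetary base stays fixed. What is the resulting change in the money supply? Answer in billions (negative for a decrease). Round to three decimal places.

-18.895 billion

Initially m₁ = (1 + 0.15) / (0.042 + 0.068 + 0.15) ≈ 4.423077, so M₁ = 4.423077 × 11.5 ≈ 50.8654 billion.
After the change m₂ = (1 + 0.39) / (0.042 + 0.068 + 0.39) = 2.78, so M₂ = 2.78 × 11.5 = 31.97 billion.
ΔM = M₂ − M₁ = 31.97 − 50.8654 = -18.8954 billion.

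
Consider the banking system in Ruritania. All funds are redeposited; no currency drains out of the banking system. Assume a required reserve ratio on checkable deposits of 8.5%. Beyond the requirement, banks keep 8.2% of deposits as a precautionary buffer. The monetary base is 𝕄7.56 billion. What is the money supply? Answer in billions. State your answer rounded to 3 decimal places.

The money multiplier is m = 1 / (rr + e) = 1 / (0.085 + 0.082) ≈ 5.98802.
So M = m × MB = 5.98802 × 7.56 ≈ 45.2694 billion.

𝕄45.269 billion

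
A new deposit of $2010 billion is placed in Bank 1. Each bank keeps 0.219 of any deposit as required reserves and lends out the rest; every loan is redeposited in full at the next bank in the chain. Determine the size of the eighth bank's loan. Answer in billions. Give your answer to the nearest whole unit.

$278 billion

Each bank lends a fraction (1 − rr) = 0.7810 of the deposit it receives, so Bank 8 receives 2010·0.7810^7 and lends 2010·0.7810^8 ≈ 278.2302 billion.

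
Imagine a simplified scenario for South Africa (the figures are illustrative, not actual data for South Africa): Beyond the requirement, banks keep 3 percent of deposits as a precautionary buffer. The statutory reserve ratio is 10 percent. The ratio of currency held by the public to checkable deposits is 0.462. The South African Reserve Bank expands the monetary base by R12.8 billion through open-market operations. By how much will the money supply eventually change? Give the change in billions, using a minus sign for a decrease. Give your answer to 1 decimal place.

The money multiplier is m = (1 + c) / (rr + e + c) = (1 + 0.462) / (0.1 + 0.03 + 0.462) ≈ 2.4696.
The purchase adds 12.8 billion of base, so ΔM = m × ΔMB = 2.4696 × (+12.8) ≈ 31.6109 billion.

R31.6 billion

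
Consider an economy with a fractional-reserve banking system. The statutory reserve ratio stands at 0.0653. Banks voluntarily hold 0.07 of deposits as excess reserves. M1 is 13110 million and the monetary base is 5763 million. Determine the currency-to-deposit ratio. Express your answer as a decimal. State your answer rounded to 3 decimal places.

0.543

Using m = M/MB = 13110/5763 ≈ 2.274857. From m = (1 + c)/(c + rr + e), rearranging gives 1 + c = m·(c + rr + e), so c·(1 − m) = m·(rr + e) − 1.
Hence c = [m·(rr + e) − 1]/(1 − m) = [2.274857 × (0.0653 + 0.07) − 1] / (1 − 2.274857) ≈ 0.542972.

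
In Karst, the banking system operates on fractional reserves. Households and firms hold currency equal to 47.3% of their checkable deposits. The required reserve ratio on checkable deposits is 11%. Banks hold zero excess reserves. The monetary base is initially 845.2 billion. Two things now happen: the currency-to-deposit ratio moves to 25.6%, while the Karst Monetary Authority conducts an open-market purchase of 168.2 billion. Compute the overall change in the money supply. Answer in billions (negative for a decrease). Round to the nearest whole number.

Before: m₁ = (1 + 0.473) / (0.11 + 0.473) ≈ 2.52659, MB₁ = 845.2, so M₁ = 2.52659 × 845.2 ≈ 2135.4739 billion.
After: m₂ = (1 + 0.256) / (0.11 + 0.256) ≈ 3.43169, MB₂ = 845.2 + 168.2 = 1013.4, so M₂ = 3.43169 × 1013.4 ≈ 3477.6746 billion.
ΔM = M₂ − M₁ = 3477.6746 − 2135.4739 = 1342.2007 billion.

1342 billion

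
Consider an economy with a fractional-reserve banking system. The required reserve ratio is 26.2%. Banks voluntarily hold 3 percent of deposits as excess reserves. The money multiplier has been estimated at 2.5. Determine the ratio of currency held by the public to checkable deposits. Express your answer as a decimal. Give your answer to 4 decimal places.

0.1800

Using m = 2.5. From m = (1 + c)/(c + rr + e), rearranging gives 1 + c = m·(c + rr + e), so c·(1 − m) = m·(rr + e) − 1.
Hence c = [m·(rr + e) − 1]/(1 − m) = [2.5 × (0.262 + 0.03) − 1] / (1 − 2.5) = 0.180000.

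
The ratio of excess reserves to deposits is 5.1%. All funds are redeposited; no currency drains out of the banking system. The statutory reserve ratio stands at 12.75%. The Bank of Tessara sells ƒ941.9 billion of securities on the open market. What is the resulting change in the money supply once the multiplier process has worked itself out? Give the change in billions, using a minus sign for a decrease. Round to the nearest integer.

-5277 billion

The money multiplier is m = 1 / (rr + e) = 1 / (0.1275 + 0.051) ≈ 5.6022.
The sale removes 941.9 billion of base, so ΔM = m × ΔMB = 5.6022 × (−941.9) ≈ -5276.7122 billion.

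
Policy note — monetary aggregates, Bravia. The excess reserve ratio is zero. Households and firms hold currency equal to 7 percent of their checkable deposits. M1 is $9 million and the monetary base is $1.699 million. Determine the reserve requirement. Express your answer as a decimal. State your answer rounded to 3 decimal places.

Using m = M/MB = 9/1.699 ≈ 5.297234. Since m = (1 + c)/(c + rr + e), the denominator satisfies c + rr + e = (1 + c)/m = (1 + 0.07) / 5.297234 ≈ 0.201992.
With c = 0.07 and e = 0, the reserve requirement is 0.201992 − 0.07 − 0 = 0.131992.

0.132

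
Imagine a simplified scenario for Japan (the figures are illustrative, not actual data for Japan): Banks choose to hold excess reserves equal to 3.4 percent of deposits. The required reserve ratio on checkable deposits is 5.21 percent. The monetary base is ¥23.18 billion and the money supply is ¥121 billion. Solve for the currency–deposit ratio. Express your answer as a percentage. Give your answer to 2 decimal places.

Using m = M/MB = 121/23.18 ≈ 5.220017. From m = (1 + c)/(c + rr + e), rearranging gives 1 + c = m·(c + rr + e), so c·(1 − m) = m·(rr + e) − 1.
Hence c = [m·(rr + e) − 1]/(1 − m) = [5.220017 × (0.0521 + 0.034) − 1] / (1 − 5.220017) ≈ 0.130463.

13.05%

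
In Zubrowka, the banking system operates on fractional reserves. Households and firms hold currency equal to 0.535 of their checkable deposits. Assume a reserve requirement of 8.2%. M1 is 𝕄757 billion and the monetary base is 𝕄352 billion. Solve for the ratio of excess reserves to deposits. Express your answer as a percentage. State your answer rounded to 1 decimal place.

Using m = M/MB = 757/352 ≈ 2.150568. Since m = (1 + c)/(c + rr + e), the denominator satisfies c + rr + e = (1 + c)/m = (1 + 0.535) / 2.150568 ≈ 0.713765.
With c = 0.535 and rr = 0.082, the ratio of excess reserves to deposits is 0.713765 − 0.535 − 0.082 = 0.096765.

9.7%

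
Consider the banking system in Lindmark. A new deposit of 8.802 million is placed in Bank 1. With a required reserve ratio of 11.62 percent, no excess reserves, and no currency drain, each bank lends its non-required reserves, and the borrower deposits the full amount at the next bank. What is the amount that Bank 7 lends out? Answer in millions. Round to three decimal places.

3.707 million

Each bank lends a fraction (1 − rr) = 0.8838 of the deposit it receives, so Bank 7 receives 8.802·0.8838^6 and lends 8.802·0.8838^7 ≈ 3.7073 million.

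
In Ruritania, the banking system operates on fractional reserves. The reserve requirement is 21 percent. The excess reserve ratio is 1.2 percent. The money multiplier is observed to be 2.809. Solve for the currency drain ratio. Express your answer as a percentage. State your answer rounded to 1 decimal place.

20.8%

Using m = 2.809. From m = (1 + c)/(c + rr + e), rearranging gives 1 + c = m·(c + rr + e), so c·(1 − m) = m·(rr + e) − 1.
Hence c = [m·(rr + e) − 1]/(1 − m) = [2.809 × (0.21 + 0.012) − 1] / (1 − 2.809) ≈ 0.208072.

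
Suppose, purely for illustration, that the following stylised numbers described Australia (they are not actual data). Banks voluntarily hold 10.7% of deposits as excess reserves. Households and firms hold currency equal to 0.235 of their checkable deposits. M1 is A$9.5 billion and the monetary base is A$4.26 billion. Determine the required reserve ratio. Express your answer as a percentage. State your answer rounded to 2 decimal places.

Using m = M/MB = 9.5/4.26 ≈ 2.230047. Since m = (1 + c)/(c + rr + e), the denominator satisfies c + rr + e = (1 + c)/m = (1 + 0.235) / 2.230047 ≈ 0.553800.
With c = 0.235 and e = 0.107, the required reserve ratio is 0.553800 − 0.235 − 0.107 = 0.2118.

21.18%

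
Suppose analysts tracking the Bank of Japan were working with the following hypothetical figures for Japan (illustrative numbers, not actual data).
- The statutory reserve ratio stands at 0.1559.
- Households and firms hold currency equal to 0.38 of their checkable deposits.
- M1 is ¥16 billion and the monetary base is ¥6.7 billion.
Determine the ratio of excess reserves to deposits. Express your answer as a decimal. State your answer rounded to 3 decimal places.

0.042

Using m = M/MB = 16/6.7 ≈ 2.388060. Since m = (1 + c)/(c + rr + e), the denominator satisfies c + rr + e = (1 + c)/m = (1 + 0.38) / 2.388060 ≈ 0.577875.
With c = 0.38 and rr = 0.1559, the ratio of excess reserves to deposits is 0.577875 − 0.38 − 0.1559 = 0.041975.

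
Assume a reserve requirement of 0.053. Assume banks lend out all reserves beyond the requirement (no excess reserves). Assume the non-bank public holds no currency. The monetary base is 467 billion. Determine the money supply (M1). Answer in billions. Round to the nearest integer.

8811 billion

With no currency drain or excess reserves, the money multiplier is m = 1/rr = 1/0.053 ≈ 18.8679.
Money supply M = m × MB = 18.8679 × 467 = 8811.3093 billion.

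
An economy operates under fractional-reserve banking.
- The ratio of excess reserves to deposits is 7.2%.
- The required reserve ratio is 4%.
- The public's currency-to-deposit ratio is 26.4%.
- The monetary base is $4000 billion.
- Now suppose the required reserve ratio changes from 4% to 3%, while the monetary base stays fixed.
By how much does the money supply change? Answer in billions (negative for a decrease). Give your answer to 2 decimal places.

Initially m₁ = (1 + 0.264) / (0.04 + 0.072 + 0.264) ≈ 3.3617021, so M₁ = 3.3617021 × 4000 = 13446.8084 billion.
After the change m₂ = (1 + 0.264) / (0.03 + 0.072 + 0.264) ≈ 3.4535519, so M₂ = 3.4535519 × 4000 = 13814.2076 billion.
ΔM = M₂ − M₁ = 13814.2076 − 13446.8084 = 367.3992 billion.

$367.40 billion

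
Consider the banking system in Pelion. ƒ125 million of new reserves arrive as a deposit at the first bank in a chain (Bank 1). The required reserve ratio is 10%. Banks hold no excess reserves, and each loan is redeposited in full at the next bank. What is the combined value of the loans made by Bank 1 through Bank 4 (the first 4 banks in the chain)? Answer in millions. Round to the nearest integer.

Bank i lends (1 − rr)^i of the original deposit: Bank 1 lends 125·0.9000 = 112.5000, Bank 2 lends 125·0.9000² = 101.2500, and so on.
Summing a geometric series: total = 125·[0.9000·(1 − 0.9000^4) / (1 − 0.9000)] = 386.8875 million.

ƒ387 million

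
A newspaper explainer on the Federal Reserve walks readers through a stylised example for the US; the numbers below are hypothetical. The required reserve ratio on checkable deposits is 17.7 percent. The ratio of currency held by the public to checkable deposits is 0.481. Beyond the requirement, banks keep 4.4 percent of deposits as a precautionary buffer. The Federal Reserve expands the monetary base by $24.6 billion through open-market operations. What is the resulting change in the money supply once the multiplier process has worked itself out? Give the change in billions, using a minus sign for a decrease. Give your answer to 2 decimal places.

$51.90 billion

The money multiplier is m = (1 + c) / (rr + e + c) = (1 + 0.481) / (0.177 + 0.044 + 0.481) ≈ 2.10969.
The purchase adds 24.6 billion of base, so ΔM = m × ΔMB = 2.10969 × (+24.6) ≈ 51.8984 billion.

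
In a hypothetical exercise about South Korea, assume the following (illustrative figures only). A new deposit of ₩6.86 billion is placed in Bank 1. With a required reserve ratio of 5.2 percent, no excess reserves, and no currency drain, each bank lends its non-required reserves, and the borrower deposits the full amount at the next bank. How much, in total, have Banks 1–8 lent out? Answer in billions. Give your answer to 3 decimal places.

₩43.481 billion

Bank i lends (1 − rr)^i of the original deposit: Bank 1 lends 6.86·0.9480 ≈ 6.5033, Bank 2 lends 6.86·0.9480² ≈ 6.1651, and so on.
Summing a geometric series: total = 6.86·[0.9480·(1 − 0.9480^8) / (1 − 0.9480)] ≈ 43.4808 billion.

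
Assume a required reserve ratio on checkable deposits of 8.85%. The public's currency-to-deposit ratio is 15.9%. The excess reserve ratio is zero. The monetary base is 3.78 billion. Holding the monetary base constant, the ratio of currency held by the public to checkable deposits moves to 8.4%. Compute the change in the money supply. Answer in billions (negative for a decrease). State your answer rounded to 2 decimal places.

Initially m₁ = (1 + 0.159) / (0.0885 + 0.159) ≈ 4.6828, so M₁ = 4.6828 × 3.78 ≈ 17.701 billion.
After the change m₂ = (1 + 0.084) / (0.0885 + 0.084) ≈ 6.2841, so M₂ = 6.2841 × 3.78 ≈ 23.7539 billion.
ΔM = M₂ − M₁ = 23.7539 − 17.701 = 6.0529 billion.

6.05 billion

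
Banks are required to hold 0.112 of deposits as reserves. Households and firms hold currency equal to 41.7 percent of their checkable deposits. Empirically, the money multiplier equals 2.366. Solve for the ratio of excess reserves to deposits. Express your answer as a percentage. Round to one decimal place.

7.0%

Using m = 2.366. Since m = (1 + c)/(c + rr + e), the denominator satisfies c + rr + e = (1 + c)/m = (1 + 0.417) / 2.366 ≈ 0.598901.
With c = 0.417 and rr = 0.112, the ratio of excess reserves to deposits is 0.598901 − 0.417 − 0.112 = 0.069901.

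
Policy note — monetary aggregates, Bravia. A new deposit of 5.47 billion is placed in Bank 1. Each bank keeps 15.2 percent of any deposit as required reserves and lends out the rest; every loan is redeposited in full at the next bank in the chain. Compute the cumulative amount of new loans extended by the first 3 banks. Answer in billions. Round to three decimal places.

11.908 billion

Bank i lends (1 − rr)^i of the original deposit: Bank 1 lends 5.47·0.8480 ≈ 4.6386, Bank 2 lends 5.47·0.8480² ≈ 3.9335, and so on.
Summing a geometric series: total = 5.47·[0.8480·(1 − 0.8480^3) / (1 − 0.8480)] ≈ 11.9077 billion.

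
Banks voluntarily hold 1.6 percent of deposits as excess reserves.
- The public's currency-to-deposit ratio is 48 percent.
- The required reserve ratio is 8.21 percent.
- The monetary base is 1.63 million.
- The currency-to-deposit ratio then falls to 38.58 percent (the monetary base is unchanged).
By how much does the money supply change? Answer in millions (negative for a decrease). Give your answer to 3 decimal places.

Initially m₁ = (1 + 0.48) / (0.0821 + 0.016 + 0.48) ≈ 2.56011, so M₁ = 2.56011 × 1.63 ≈ 4.173 million.
After the change m₂ = (1 + 0.3858) / (0.0821 + 0.016 + 0.3858) ≈ 2.86381, so M₂ = 2.86381 × 1.63 ≈ 4.668 million.
ΔM = M₂ − M₁ = 4.668 − 4.173 = 0.495 million.

0.495 million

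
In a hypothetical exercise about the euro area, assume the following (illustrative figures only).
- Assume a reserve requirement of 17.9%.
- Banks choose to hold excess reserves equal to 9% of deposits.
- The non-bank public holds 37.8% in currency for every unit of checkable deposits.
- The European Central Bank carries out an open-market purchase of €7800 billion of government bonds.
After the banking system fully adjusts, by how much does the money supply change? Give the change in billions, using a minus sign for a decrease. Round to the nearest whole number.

The money multiplier is m = (1 + c) / (rr + e + c) = (1 + 0.378) / (0.179 + 0.09 + 0.378) ≈ 2.12983.
The purchase adds 7800 billion of base, so ΔM = m × ΔMB = 2.12983 × (+7800) = 16612.674 billion.

€16613 billion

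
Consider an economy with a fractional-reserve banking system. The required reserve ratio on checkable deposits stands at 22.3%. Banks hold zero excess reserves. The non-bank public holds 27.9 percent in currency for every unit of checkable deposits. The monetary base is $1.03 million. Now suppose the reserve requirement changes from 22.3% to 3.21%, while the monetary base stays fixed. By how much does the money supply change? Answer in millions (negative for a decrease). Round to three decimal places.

$1.610 million

Initially m₁ = (1 + 0.279) / (0.223 + 0.279) ≈ 2.54781, so M₁ = 2.54781 × 1.03 ≈ 2.6242 million.
After the change m₂ = (1 + 0.279) / (0.0321 + 0.279) ≈ 4.11122, so M₂ = 4.11122 × 1.03 ≈ 4.2346 million.
ΔM = M₂ − M₁ = 4.2346 − 2.6242 = 1.6104 million.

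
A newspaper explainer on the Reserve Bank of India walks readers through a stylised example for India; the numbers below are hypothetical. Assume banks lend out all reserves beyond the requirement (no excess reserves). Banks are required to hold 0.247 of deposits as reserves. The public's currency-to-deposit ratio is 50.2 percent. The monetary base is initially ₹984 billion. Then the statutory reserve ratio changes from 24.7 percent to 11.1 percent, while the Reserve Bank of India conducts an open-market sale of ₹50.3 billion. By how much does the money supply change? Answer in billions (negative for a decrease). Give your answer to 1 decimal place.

₹314.5 billion

Before: m₁ = (1 + 0.502) / (0.247 + 0.502) ≈ 2.00534, MB₁ = 984, so M₁ = 2.00534 × 984 ≈ 1973.2546 billion.
After: m₂ = (1 + 0.502) / (0.111 + 0.502) ≈ 2.45024, MB₂ = 984 − 50.3 = 933.7, so M₂ = 2.45024 × 933.7 ≈ 2287.7891 billion.
ΔM = M₂ − M₁ = 2287.7891 − 1973.2546 = 314.5345 billion.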